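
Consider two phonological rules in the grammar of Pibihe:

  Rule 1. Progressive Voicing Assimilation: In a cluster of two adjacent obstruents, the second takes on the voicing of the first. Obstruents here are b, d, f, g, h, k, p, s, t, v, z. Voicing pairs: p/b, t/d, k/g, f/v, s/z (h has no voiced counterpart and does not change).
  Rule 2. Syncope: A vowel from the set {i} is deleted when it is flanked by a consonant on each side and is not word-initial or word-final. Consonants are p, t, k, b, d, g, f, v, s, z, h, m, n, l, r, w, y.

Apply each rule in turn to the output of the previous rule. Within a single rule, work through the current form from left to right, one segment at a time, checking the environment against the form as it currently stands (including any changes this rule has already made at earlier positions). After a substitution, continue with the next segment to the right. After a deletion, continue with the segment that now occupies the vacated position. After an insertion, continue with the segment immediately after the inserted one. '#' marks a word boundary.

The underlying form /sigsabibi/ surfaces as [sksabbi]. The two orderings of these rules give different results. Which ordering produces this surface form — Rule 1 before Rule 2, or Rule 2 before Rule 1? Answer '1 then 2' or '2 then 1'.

2 then 1

Order 1 then 2:
  1 Progressive Voicing Assimilation: [sigsabibi] → [sigzabibi]
  2 Syncope: [sigzabibi] → [sgzabbi]
  result: [sgzabbi]
Order 2 then 1:
  2 Syncope: [sigsabibi] → [sgsabbi]
  1 Progressive Voicing Assimilation: [sgsabbi] → [sksabbi]
  result: [sksabbi]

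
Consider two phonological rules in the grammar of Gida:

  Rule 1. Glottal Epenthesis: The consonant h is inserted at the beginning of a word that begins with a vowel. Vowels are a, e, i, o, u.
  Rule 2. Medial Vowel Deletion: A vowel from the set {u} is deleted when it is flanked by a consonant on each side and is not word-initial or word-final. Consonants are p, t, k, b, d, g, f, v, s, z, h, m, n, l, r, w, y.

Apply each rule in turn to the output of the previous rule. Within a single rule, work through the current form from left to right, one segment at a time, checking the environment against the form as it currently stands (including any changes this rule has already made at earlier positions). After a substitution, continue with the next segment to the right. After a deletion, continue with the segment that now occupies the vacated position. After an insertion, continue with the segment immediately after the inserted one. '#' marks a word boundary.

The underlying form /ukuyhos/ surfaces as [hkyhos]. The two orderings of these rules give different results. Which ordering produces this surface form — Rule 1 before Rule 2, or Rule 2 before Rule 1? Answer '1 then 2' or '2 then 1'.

1 then 2

Order 1 then 2:
  1 Glottal Epenthesis: [ukuyhos] → [hukuyhos]
  2 Medial Vowel Deletion: [hukuyhos] → [hkyhos]
  result: [hkyhos]
Order 2 then 1:
  2 Medial Vowel Deletion: [ukuyhos] → [ukyhos]
  1 Glottal Epenthesis: [ukyhos] → [hukyhos]
  result: [hukyhos]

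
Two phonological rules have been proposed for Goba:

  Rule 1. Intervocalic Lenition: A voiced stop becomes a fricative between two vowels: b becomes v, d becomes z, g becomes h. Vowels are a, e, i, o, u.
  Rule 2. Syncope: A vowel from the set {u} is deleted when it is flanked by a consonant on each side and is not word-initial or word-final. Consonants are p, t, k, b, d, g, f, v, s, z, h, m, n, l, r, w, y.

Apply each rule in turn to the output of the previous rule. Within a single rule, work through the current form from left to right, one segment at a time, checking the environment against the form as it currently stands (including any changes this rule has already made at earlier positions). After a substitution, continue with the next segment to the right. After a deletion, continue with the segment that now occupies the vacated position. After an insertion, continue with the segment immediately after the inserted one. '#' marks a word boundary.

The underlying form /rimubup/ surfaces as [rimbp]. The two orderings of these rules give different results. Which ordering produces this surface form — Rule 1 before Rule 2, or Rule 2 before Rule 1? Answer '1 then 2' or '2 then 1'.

2 then 1

Order 1 then 2:
  1 Intervocalic Lenition: [rimubup] → [rimuvup]
  2 Syncope: [rimuvup] → [rimvp]
  result: [rimvp]
Order 2 then 1:
  2 Syncope: [rimubup] → [rimbp]
  1 Intervocalic Lenition: no change — [rimbp]
  result: [rimbp]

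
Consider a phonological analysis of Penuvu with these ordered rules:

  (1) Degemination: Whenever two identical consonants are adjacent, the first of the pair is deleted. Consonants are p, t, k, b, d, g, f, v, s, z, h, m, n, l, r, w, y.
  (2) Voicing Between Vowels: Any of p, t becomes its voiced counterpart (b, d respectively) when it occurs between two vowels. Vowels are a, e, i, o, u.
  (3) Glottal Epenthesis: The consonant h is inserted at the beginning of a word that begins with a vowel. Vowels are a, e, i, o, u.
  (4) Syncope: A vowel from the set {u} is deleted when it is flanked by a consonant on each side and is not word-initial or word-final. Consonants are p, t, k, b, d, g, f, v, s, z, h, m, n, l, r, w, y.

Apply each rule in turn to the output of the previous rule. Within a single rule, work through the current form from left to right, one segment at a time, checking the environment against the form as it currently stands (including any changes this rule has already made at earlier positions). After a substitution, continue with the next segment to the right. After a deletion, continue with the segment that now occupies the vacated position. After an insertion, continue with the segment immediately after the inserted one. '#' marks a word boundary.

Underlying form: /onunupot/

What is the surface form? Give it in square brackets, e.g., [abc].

[honnbot]

(1) Degemination: no change — [onunupot]
(2) Voicing Between Vowels: [onunupot] → [onunubot]
(3) Glottal Epenthesis: [onunubot] → [honunubot]
(4) Syncope: [honunubot] → [honnbot]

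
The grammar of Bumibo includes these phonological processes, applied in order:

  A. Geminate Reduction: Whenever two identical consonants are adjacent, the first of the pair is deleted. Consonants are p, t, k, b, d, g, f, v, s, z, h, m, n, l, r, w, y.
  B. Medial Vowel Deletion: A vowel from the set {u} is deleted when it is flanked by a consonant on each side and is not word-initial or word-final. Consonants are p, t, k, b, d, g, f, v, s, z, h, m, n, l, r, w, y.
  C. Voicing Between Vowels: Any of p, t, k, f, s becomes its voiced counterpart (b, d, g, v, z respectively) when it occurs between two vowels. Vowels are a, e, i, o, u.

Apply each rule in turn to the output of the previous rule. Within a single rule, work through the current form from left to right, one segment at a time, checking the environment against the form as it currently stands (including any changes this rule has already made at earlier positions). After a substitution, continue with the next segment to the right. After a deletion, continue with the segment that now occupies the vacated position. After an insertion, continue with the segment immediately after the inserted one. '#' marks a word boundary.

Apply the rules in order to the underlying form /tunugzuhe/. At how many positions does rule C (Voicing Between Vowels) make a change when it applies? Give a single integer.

A Geminate Reduction: no change — [tunugzuhe]
B Medial Vowel Deletion: [tunugzuhe] → [tngzhe]
C Voicing Between Vowels: no change — [tngzhe]
Rule C changed 0 position(s).

0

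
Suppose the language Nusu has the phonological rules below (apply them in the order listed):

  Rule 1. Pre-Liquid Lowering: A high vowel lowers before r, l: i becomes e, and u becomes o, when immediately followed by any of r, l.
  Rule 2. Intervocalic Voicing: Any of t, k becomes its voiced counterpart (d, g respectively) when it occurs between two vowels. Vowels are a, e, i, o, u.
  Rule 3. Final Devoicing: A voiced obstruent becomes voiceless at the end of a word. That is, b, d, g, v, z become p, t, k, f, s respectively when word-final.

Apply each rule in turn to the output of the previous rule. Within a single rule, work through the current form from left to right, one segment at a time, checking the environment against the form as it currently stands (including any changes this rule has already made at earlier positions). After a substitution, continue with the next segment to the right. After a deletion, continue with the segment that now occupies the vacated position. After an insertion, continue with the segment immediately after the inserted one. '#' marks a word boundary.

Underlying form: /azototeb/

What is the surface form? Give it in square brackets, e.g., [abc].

[azododep]

Rule 1 Pre-Liquid Lowering: no change — [azototeb]
Rule 2 Intervocalic Voicing: [azototeb] → [azododeb]
Rule 3 Final Devoicing: [azododeb] → [azododep]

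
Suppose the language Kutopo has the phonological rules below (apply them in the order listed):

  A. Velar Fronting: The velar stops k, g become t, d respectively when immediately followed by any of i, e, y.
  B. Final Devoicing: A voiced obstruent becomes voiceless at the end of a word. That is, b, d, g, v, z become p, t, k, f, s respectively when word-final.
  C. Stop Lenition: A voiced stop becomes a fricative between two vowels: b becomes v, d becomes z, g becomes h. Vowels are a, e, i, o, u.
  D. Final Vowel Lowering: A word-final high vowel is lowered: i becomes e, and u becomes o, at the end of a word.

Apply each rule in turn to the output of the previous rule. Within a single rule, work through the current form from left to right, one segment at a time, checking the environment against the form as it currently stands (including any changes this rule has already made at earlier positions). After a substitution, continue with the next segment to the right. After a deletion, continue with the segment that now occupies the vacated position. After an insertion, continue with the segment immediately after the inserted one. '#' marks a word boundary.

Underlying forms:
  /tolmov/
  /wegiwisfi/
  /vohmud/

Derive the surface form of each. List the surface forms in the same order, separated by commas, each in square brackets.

/tolmov/:
  A Velar Fronting: no change — [tolmov]
  B Final Devoicing: [tolmov] → [tolmof]
  C Stop Lenition: no change — [tolmof]
  D Final Vowel Lowering: no change — [tolmof]
/wegiwisfi/:
  A Velar Fronting: [wegiwisfi] → [wediwisfi]
  B Final Devoicing: no change — [wediwisfi]
  C Stop Lenition: [wediwisfi] → [weziwisfi]
  D Final Vowel Lowering: [weziwisfi] → [weziwisfe]
/vohmud/:
  A Velar Fronting: no change — [vohmud]
  B Final Devoicing: [vohmud] → [vohmut]
  C Stop Lenition: no change — [vohmut]
  D Final Vowel Lowering: no change — [vohmut]

[tolmof], [weziwisfe], [vohmut]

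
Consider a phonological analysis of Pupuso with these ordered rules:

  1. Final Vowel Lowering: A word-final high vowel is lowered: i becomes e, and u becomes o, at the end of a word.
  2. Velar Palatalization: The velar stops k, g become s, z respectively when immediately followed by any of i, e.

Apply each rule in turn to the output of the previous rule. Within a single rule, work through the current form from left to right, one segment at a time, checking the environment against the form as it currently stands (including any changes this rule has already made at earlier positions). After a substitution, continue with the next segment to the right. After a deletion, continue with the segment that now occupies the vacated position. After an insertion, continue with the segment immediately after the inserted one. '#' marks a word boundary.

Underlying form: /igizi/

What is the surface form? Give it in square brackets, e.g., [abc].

1 Final Vowel Lowering: [igizi] → [igize]
2 Velar Palatalization: [igize] → [izize]

[izize]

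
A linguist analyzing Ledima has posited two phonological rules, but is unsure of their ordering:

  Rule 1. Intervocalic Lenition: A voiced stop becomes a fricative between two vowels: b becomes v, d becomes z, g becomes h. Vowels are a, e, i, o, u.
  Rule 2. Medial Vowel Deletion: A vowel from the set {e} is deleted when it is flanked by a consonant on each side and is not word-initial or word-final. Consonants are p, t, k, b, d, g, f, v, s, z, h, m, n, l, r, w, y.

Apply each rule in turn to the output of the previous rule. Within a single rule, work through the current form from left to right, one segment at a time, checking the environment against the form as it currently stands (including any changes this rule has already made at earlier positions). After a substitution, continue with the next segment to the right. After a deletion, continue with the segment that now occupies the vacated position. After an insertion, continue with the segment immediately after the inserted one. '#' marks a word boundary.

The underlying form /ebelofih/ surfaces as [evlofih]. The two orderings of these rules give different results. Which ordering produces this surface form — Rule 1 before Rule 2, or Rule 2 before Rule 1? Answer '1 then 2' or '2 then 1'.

Order 1 then 2:
  1 Intervocalic Lenition: [ebelofih] → [evelofih]
  2 Medial Vowel Deletion: [evelofih] → [evlofih]
  result: [evlofih]
Order 2 then 1:
  2 Medial Vowel Deletion: [ebelofih] → [eblofih]
  1 Intervocalic Lenition: no change — [eblofih]
  result: [eblofih]

1 then 2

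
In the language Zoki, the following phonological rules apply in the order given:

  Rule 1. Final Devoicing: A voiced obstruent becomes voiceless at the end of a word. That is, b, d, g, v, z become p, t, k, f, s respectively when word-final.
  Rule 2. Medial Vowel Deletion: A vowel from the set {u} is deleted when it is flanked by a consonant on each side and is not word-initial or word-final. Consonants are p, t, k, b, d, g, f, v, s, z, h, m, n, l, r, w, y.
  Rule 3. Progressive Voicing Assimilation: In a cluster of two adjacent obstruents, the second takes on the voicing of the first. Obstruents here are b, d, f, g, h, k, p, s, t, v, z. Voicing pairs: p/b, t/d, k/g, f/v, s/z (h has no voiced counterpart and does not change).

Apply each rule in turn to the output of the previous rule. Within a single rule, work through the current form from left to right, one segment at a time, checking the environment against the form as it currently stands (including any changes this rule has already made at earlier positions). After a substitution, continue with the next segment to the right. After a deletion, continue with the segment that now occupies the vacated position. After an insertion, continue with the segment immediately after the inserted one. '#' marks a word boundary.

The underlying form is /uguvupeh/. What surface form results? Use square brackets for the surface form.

[ugvbeh]

Rule 1 Final Devoicing: no change — [uguvupeh]
Rule 2 Medial Vowel Deletion: [uguvupeh] → [ugvpeh]
Rule 3 Progressive Voicing Assimilation: [ugvpeh] → [ugvbeh]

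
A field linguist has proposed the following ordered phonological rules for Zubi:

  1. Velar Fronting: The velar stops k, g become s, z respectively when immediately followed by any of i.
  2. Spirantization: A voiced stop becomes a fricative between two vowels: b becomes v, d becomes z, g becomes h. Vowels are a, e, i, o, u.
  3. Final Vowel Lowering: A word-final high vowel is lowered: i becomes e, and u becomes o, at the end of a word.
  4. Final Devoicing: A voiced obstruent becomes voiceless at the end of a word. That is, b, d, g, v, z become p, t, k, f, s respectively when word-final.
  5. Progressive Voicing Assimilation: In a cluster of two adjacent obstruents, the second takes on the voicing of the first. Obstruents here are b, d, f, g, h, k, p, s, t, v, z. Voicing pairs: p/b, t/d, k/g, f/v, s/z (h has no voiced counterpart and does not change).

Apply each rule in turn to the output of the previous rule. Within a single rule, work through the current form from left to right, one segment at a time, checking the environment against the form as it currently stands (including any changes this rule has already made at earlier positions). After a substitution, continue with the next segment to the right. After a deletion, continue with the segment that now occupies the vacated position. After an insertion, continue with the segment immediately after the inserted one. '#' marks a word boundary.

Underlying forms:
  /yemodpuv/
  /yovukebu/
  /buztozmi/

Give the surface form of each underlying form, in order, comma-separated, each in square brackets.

/yemodpuv/:
  1 Velar Fronting: no change — [yemodpuv]
  2 Spirantization: no change — [yemodpuv]
  3 Final Vowel Lowering: no change — [yemodpuv]
  4 Final Devoicing: [yemodpuv] → [yemodpuf]
  5 Progressive Voicing Assimilation: [yemodpuf] → [yemodbuf]
/yovukebu/:
  1 Velar Fronting: no change — [yovukebu]
  2 Spirantization: [yovukebu] → [yovukevu]
  3 Final Vowel Lowering: [yovukevu] → [yovukevo]
  4 Final Devoicing: no change — [yovukevo]
  5 Progressive Voicing Assimilation: no change — [yovukevo]
/buztozmi/:
  1 Velar Fronting: no change — [buztozmi]
  2 Spirantization: no change — [buztozmi]
  3 Final Vowel Lowering: [buztozmi] → [buztozme]
  4 Final Devoicing: no change — [buztozme]
  5 Progressive Voicing Assimilation: [buztozme] → [buzdozme]

[yemodbuf], [yovukevo], [buzdozme]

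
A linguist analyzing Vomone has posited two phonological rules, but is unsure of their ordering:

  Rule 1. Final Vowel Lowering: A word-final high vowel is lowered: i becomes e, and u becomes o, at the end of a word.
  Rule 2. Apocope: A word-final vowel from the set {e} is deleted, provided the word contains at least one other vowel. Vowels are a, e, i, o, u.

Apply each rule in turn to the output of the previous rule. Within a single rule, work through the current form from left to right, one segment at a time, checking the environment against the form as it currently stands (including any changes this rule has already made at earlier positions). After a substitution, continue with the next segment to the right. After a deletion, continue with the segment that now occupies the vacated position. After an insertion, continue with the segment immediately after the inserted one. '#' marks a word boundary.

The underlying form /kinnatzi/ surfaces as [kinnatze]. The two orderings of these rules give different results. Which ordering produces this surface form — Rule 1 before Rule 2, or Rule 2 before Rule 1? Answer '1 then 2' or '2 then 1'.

Order 1 then 2:
  1 Final Vowel Lowering: [kinnatzi] → [kinnatze]
  2 Apocope: [kinnatze] → [kinnatz]
  result: [kinnatz]
Order 2 then 1:
  2 Apocope: no change — [kinnatzi]
  1 Final Vowel Lowering: [kinnatzi] → [kinnatze]
  result: [kinnatze]

2 then 1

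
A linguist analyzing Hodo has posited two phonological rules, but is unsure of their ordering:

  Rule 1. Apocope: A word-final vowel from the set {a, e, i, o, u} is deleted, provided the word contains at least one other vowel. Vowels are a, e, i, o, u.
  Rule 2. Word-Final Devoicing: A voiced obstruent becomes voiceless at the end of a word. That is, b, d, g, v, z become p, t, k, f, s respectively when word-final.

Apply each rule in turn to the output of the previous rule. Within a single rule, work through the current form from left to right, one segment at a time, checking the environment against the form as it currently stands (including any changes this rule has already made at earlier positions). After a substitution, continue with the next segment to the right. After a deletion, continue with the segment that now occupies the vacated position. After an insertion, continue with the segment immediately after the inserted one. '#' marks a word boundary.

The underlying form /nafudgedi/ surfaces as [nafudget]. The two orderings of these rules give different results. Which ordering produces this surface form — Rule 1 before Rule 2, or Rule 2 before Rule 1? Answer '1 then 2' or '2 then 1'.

Order 1 then 2:
  1 Apocope: [nafudgedi] → [nafudged]
  2 Word-Final Devoicing: [nafudged] → [nafudget]
  result: [nafudget]
Order 2 then 1:
  2 Word-Final Devoicing: no change — [nafudgedi]
  1 Apocope: [nafudgedi] → [nafudged]
  result: [nafudged]

1 then 2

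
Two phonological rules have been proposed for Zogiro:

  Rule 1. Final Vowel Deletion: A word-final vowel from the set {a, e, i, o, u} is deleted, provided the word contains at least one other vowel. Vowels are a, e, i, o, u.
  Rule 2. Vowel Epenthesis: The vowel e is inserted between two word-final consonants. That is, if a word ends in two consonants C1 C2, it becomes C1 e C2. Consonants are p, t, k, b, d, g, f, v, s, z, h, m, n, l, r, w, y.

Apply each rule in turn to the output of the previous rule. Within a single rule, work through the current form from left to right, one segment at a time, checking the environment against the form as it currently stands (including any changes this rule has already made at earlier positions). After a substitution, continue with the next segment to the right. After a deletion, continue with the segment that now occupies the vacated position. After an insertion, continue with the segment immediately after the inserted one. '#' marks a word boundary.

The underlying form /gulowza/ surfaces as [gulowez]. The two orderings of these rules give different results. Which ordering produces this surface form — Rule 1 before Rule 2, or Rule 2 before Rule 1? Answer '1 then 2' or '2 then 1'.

1 then 2

Order 1 then 2:
  1 Final Vowel Deletion: [gulowza] → [gulowz]
  2 Vowel Epenthesis: [gulowz] → [gulowez]
  result: [gulowez]
Order 2 then 1:
  2 Vowel Epenthesis: no change — [gulowza]
  1 Final Vowel Deletion: [gulowza] → [gulowz]
  result: [gulowz]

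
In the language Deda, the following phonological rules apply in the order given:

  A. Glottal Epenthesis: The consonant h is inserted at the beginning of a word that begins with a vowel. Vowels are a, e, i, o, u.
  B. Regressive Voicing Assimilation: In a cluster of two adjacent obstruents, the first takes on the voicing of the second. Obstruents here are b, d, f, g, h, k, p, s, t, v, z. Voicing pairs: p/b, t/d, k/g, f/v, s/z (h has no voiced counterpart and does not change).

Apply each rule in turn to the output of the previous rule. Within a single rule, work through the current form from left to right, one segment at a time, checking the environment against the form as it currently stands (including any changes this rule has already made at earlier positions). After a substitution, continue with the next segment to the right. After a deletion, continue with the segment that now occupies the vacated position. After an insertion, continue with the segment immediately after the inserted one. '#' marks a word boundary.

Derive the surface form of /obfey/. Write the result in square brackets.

A Glottal Epenthesis: [obfey] → [hobfey]
B Regressive Voicing Assimilation: [hobfey] → [hopfey]

[hopfey]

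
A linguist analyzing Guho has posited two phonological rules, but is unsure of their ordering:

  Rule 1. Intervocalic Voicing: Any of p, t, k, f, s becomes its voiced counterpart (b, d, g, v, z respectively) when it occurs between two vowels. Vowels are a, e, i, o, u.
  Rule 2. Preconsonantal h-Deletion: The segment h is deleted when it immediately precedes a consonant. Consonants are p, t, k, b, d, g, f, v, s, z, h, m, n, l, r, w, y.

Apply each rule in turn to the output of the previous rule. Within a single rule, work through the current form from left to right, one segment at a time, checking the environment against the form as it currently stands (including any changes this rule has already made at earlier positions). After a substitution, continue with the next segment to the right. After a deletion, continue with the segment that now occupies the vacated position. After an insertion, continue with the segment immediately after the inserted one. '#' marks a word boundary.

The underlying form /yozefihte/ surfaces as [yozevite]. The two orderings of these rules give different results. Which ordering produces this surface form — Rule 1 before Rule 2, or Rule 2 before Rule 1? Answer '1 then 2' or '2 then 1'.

Order 1 then 2:
  1 Intervocalic Voicing: [yozefihte] → [yozevihte]
  2 Preconsonantal h-Deletion: [yozevihte] → [yozevite]
  result: [yozevite]
Order 2 then 1:
  2 Preconsonantal h-Deletion: [yozefihte] → [yozefite]
  1 Intervocalic Voicing: [yozefite] → [yozevide]
  result: [yozevide]

1 then 2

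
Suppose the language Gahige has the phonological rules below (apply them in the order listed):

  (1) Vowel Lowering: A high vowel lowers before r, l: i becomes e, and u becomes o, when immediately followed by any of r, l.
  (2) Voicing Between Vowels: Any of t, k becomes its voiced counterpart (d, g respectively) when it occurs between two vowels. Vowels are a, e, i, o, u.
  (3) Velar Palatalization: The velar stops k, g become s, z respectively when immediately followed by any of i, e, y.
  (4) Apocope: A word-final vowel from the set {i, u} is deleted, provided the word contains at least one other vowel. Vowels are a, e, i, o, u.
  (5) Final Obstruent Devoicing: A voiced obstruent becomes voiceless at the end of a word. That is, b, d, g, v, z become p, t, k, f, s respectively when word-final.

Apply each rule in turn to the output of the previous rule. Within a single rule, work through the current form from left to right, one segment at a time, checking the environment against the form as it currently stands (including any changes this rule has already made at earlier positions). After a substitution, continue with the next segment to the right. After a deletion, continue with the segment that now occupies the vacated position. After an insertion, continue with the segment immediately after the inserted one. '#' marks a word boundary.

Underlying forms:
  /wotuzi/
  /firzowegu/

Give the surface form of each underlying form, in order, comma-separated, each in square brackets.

[wodus], [ferzowek]

/wotuzi/:
  (1) Vowel Lowering: no change — [wotuzi]
  (2) Voicing Between Vowels: [wotuzi] → [woduzi]
  (3) Velar Palatalization: no change — [woduzi]
  (4) Apocope: [woduzi] → [woduz]
  (5) Final Obstruent Devoicing: [woduz] → [wodus]
/firzowegu/:
  (1) Vowel Lowering: [firzowegu] → [ferzowegu]
  (2) Voicing Between Vowels: no change — [ferzowegu]
  (3) Velar Palatalization: no change — [ferzowegu]
  (4) Apocope: [ferzowegu] → [ferzoweg]
  (5) Final Obstruent Devoicing: [ferzoweg] → [ferzowek]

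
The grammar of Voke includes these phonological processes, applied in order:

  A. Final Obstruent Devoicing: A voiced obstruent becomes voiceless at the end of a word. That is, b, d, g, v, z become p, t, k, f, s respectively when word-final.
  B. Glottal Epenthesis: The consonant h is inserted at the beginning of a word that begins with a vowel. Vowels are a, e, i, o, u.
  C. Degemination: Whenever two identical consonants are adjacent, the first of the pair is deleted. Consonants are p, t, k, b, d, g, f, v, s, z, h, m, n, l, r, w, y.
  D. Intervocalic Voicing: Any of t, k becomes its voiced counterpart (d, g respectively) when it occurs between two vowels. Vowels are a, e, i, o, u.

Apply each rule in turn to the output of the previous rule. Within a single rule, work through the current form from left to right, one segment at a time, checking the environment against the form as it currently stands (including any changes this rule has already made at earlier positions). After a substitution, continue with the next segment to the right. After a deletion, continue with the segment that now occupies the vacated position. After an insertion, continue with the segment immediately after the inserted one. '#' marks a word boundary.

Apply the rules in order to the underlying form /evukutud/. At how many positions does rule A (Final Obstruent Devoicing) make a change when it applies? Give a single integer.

A Final Obstruent Devoicing: [evukutud] → [evukutut]
B Glottal Epenthesis: [evukutut] → [hevukutut]
C Degemination: no change — [hevukutut]
D Intervocalic Voicing: [hevukutut] → [hevugudut]
Rule A changed 1 position(s).

1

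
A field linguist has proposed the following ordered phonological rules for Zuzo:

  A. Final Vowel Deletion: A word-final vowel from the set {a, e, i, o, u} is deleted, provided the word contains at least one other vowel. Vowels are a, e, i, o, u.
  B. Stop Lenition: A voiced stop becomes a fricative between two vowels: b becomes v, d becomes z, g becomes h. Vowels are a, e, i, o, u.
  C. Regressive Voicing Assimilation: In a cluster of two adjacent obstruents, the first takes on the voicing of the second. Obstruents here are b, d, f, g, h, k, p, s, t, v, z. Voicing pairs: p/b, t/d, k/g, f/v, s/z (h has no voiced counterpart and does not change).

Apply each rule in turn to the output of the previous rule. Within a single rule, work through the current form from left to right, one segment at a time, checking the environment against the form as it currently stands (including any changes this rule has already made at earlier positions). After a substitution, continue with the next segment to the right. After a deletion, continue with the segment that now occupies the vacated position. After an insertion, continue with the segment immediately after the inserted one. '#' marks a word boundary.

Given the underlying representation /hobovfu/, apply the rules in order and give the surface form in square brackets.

A Final Vowel Deletion: [hobovfu] → [hobovf]
B Stop Lenition: [hobovf] → [hovovf]
C Regressive Voicing Assimilation: [hovovf] → [hovoff]

[hovoff]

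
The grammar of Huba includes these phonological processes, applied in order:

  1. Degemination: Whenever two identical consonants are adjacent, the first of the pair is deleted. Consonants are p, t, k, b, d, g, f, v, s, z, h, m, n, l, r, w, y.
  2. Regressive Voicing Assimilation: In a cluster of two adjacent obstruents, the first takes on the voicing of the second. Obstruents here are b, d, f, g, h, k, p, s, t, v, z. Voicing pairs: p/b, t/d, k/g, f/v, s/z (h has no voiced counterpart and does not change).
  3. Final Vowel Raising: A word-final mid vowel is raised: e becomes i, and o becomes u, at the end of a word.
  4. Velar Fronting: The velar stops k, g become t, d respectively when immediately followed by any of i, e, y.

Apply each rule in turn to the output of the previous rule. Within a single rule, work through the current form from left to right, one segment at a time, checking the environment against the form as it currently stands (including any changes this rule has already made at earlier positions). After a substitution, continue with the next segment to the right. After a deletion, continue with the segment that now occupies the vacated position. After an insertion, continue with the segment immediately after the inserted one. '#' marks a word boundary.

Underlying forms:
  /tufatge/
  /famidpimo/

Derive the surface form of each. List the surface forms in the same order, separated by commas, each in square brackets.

/tufatge/:
  1 Degemination: no change — [tufatge]
  2 Regressive Voicing Assimilation: [tufatge] → [tufadge]
  3 Final Vowel Raising: [tufadge] → [tufadgi]
  4 Velar Fronting: [tufadgi] → [tufaddi]
/famidpimo/:
  1 Degemination: no change — [famidpimo]
  2 Regressive Voicing Assimilation: [famidpimo] → [famitpimo]
  3 Final Vowel Raising: [famitpimo] → [famitpimu]
  4 Velar Fronting: no change — [famitpimu]

[tufaddi], [famitpimu]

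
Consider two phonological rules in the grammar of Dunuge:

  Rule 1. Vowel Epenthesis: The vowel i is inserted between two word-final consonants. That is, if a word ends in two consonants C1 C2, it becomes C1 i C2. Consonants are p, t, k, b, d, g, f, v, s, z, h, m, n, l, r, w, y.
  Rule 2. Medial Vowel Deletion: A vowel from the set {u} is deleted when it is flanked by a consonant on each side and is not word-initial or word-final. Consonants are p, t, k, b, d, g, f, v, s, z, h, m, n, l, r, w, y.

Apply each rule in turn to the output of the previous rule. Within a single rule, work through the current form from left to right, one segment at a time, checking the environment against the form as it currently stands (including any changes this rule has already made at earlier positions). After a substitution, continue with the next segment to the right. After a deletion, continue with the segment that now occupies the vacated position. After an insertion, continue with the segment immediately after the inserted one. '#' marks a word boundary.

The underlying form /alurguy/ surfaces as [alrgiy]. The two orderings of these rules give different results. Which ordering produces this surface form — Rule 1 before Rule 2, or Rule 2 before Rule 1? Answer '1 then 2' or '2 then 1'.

Order 1 then 2:
  1 Vowel Epenthesis: no change — [alurguy]
  2 Medial Vowel Deletion: [alurguy] → [alrgy]
  result: [alrgy]
Order 2 then 1:
  2 Medial Vowel Deletion: [alurguy] → [alrgy]
  1 Vowel Epenthesis: [alrgy] → [alrgiy]
  result: [alrgiy]

2 then 1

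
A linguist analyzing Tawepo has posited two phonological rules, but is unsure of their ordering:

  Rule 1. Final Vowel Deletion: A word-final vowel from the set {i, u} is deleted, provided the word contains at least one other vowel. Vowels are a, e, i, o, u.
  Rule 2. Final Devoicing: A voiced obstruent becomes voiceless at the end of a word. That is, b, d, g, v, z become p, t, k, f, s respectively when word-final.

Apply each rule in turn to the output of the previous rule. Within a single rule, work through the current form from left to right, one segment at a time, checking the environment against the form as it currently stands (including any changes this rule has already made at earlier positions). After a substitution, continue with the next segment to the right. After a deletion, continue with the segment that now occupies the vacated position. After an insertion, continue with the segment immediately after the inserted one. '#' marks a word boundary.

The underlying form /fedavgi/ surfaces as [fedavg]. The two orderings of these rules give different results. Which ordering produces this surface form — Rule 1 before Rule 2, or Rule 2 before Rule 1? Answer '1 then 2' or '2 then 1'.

2 then 1

Order 1 then 2:
  1 Final Vowel Deletion: [fedavgi] → [fedavg]
  2 Final Devoicing: [fedavg] → [fedavk]
  result: [fedavk]
Order 2 then 1:
  2 Final Devoicing: no change — [fedavgi]
  1 Final Vowel Deletion: [fedavgi] → [fedavg]
  result: [fedavg]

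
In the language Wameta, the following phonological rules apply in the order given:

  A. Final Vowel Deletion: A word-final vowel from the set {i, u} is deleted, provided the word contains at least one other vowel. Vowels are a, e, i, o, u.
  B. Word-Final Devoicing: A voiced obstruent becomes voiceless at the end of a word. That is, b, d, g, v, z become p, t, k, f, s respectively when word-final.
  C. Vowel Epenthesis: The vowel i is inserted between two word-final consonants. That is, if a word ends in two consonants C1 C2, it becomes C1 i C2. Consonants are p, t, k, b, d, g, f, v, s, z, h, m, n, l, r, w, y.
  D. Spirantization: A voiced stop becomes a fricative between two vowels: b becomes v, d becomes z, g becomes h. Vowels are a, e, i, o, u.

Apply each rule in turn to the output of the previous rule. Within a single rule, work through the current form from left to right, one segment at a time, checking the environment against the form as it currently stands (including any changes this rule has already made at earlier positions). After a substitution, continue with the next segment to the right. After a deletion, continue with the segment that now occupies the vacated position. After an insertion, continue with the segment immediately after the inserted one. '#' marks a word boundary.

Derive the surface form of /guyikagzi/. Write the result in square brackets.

[guyikahis]

A Final Vowel Deletion: [guyikagzi] → [guyikagz]
B Word-Final Devoicing: [guyikagz] → [guyikags]
C Vowel Epenthesis: [guyikags] → [guyikagis]
D Spirantization: [guyikagis] → [guyikahis]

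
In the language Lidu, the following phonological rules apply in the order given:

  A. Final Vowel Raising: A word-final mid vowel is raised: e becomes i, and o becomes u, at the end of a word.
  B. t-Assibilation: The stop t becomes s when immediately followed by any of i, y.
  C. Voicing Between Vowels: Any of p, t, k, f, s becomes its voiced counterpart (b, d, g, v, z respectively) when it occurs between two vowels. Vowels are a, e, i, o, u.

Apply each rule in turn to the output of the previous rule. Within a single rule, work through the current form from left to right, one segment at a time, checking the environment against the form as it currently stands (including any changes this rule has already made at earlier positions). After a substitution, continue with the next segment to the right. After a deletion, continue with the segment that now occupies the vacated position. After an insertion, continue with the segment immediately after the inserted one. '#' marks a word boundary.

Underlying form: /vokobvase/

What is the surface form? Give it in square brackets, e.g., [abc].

A Final Vowel Raising: [vokobvase] → [vokobvasi]
B t-Assibilation: no change — [vokobvasi]
C Voicing Between Vowels: [vokobvasi] → [vogobvazi]

[vogobvazi]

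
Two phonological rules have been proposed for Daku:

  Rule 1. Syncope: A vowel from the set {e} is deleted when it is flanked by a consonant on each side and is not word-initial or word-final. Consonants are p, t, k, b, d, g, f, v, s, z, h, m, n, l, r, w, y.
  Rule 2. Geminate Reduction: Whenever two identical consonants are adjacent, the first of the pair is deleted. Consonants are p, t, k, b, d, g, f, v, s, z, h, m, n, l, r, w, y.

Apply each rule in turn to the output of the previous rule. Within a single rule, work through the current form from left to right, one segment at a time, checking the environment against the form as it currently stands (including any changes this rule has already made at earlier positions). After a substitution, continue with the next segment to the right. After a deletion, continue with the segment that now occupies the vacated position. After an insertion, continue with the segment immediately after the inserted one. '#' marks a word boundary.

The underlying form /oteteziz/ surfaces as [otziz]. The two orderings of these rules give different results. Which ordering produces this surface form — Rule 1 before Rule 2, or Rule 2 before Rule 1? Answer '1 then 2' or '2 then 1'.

1 then 2

Order 1 then 2:
  1 Syncope: [oteteziz] → [ottziz]
  2 Geminate Reduction: [ottziz] → [otziz]
  result: [otziz]
Order 2 then 1:
  2 Geminate Reduction: no change — [oteteziz]
  1 Syncope: [oteteziz] → [ottziz]
  result: [ottziz]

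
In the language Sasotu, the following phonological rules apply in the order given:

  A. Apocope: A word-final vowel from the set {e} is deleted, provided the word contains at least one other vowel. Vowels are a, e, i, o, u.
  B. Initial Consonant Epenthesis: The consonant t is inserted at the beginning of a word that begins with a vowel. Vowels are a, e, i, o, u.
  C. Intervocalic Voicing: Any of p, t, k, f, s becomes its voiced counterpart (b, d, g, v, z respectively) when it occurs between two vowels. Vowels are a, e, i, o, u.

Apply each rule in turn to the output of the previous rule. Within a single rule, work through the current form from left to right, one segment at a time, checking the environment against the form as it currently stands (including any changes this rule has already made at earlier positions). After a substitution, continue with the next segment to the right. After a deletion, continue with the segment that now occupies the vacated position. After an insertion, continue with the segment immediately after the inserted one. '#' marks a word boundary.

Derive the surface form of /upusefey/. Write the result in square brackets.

A Apocope: no change — [upusefey]
B Initial Consonant Epenthesis: [upusefey] → [tupusefey]
C Intervocalic Voicing: [tupusefey] → [tubuzevey]

[tubuzevey]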